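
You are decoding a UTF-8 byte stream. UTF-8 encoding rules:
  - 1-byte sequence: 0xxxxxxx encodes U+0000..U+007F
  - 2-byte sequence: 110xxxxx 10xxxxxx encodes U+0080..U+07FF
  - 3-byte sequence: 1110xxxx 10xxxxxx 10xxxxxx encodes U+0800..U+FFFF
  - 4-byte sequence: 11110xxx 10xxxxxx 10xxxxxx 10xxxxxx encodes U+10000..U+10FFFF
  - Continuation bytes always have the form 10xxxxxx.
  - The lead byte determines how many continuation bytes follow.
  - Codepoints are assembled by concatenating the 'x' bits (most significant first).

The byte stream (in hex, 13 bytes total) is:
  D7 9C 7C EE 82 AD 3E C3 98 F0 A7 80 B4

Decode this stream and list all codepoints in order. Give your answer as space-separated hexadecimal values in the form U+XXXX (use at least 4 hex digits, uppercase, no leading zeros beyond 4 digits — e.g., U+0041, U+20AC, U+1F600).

Answer: U+05DC U+007C U+E0AD U+003E U+00D8 U+27034

Derivation:
Byte[0]=D7: 2-byte lead, need 1 cont bytes. acc=0x17
Byte[1]=9C: continuation. acc=(acc<<6)|0x1C=0x5DC
Completed: cp=U+05DC (starts at byte 0)
Byte[2]=7C: 1-byte ASCII. cp=U+007C
Byte[3]=EE: 3-byte lead, need 2 cont bytes. acc=0xE
Byte[4]=82: continuation. acc=(acc<<6)|0x02=0x382
Byte[5]=AD: continuation. acc=(acc<<6)|0x2D=0xE0AD
Completed: cp=U+E0AD (starts at byte 3)
Byte[6]=3E: 1-byte ASCII. cp=U+003E
Byte[7]=C3: 2-byte lead, need 1 cont bytes. acc=0x3
Byte[8]=98: continuation. acc=(acc<<6)|0x18=0xD8
Completed: cp=U+00D8 (starts at byte 7)
Byte[9]=F0: 4-byte lead, need 3 cont bytes. acc=0x0
Byte[10]=A7: continuation. acc=(acc<<6)|0x27=0x27
Byte[11]=80: continuation. acc=(acc<<6)|0x00=0x9C0
Byte[12]=B4: continuation. acc=(acc<<6)|0x34=0x27034
Completed: cp=U+27034 (starts at byte 9)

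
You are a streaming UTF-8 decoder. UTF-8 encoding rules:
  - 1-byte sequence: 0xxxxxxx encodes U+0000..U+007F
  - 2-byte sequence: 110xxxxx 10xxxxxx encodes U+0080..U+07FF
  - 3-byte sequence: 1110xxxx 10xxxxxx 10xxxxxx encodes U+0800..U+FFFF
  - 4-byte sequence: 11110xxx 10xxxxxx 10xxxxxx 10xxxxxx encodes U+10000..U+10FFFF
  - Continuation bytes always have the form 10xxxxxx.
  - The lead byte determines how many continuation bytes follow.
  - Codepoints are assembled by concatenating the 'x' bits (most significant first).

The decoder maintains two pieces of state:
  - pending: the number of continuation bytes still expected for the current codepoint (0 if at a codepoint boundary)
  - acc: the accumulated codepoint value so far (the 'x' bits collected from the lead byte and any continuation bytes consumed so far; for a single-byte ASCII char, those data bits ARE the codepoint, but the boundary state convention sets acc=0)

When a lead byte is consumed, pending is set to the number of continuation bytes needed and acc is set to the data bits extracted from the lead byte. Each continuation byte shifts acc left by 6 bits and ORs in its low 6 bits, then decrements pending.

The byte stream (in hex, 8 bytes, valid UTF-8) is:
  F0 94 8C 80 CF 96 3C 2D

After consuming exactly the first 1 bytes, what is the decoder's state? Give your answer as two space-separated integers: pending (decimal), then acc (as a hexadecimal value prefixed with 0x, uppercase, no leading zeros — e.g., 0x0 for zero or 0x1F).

Byte[0]=F0: 4-byte lead. pending=3, acc=0x0

Answer: 3 0x0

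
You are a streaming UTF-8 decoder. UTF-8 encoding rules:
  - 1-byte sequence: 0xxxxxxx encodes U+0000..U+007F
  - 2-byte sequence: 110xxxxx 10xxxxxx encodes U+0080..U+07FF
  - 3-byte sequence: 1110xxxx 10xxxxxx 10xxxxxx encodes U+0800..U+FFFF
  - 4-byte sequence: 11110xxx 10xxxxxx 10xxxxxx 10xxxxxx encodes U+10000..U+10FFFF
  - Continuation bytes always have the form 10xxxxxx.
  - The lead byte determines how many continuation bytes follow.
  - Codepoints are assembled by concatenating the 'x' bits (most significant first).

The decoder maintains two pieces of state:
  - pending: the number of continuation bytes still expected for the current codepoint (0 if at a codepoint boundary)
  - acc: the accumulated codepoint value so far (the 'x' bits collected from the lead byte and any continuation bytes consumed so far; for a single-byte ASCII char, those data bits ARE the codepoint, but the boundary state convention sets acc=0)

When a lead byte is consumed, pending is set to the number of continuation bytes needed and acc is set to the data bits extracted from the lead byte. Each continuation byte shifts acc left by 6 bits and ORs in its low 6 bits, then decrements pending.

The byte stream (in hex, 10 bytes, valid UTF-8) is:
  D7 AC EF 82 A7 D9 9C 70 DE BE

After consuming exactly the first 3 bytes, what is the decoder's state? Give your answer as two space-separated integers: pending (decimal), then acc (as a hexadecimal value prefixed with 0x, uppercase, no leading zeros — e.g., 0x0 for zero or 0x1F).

Answer: 2 0xF

Derivation:
Byte[0]=D7: 2-byte lead. pending=1, acc=0x17
Byte[1]=AC: continuation. acc=(acc<<6)|0x2C=0x5EC, pending=0
Byte[2]=EF: 3-byte lead. pending=2, acc=0xF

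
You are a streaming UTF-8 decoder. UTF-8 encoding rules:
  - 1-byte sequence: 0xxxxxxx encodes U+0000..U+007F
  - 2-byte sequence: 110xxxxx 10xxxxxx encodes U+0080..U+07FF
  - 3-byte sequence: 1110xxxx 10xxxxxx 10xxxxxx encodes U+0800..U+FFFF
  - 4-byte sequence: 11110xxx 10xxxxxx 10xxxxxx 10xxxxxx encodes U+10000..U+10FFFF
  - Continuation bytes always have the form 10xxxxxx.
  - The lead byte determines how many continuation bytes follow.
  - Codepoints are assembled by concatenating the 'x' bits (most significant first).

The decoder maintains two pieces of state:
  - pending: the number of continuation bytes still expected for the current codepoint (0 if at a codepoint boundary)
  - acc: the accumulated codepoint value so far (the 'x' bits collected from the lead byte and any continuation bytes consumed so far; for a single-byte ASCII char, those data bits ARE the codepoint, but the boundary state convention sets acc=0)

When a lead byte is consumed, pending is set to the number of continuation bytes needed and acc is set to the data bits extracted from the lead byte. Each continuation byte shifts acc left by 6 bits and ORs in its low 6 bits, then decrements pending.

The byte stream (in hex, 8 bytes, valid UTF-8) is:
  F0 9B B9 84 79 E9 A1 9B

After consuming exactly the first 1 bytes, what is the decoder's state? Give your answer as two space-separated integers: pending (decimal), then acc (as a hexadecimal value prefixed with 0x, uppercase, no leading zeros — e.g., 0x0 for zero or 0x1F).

Byte[0]=F0: 4-byte lead. pending=3, acc=0x0

Answer: 3 0x0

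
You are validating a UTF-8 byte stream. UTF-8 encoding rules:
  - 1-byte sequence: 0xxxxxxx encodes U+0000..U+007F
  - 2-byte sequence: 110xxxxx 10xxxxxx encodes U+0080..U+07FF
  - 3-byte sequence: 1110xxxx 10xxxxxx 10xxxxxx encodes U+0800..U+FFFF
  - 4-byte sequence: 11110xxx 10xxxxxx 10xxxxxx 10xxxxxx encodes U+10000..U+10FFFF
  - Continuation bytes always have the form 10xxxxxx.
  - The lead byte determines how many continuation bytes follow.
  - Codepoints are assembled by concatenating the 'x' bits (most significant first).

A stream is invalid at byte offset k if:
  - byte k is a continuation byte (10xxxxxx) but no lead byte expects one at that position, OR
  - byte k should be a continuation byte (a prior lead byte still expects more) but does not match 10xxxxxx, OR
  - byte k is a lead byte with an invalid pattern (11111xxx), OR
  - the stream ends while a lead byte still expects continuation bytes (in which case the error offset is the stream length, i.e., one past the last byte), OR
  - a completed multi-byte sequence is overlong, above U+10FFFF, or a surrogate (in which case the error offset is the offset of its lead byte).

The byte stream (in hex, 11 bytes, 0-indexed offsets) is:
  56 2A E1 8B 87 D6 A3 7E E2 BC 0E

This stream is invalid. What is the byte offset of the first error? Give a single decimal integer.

Answer: 10

Derivation:
Byte[0]=56: 1-byte ASCII. cp=U+0056
Byte[1]=2A: 1-byte ASCII. cp=U+002A
Byte[2]=E1: 3-byte lead, need 2 cont bytes. acc=0x1
Byte[3]=8B: continuation. acc=(acc<<6)|0x0B=0x4B
Byte[4]=87: continuation. acc=(acc<<6)|0x07=0x12C7
Completed: cp=U+12C7 (starts at byte 2)
Byte[5]=D6: 2-byte lead, need 1 cont bytes. acc=0x16
Byte[6]=A3: continuation. acc=(acc<<6)|0x23=0x5A3
Completed: cp=U+05A3 (starts at byte 5)
Byte[7]=7E: 1-byte ASCII. cp=U+007E
Byte[8]=E2: 3-byte lead, need 2 cont bytes. acc=0x2
Byte[9]=BC: continuation. acc=(acc<<6)|0x3C=0xBC
Byte[10]=0E: expected 10xxxxxx continuation. INVALID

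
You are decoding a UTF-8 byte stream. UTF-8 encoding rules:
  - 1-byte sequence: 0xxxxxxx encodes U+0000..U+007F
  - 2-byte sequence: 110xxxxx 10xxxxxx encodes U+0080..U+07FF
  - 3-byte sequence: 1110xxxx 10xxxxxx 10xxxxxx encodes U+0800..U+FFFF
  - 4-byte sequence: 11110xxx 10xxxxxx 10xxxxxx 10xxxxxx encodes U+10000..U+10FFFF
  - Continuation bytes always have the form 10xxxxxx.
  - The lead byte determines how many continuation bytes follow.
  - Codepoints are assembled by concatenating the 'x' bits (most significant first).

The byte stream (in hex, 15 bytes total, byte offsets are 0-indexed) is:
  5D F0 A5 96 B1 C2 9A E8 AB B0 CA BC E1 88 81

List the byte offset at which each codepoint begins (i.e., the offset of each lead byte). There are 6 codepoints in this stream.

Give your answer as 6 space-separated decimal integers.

Byte[0]=5D: 1-byte ASCII. cp=U+005D
Byte[1]=F0: 4-byte lead, need 3 cont bytes. acc=0x0
Byte[2]=A5: continuation. acc=(acc<<6)|0x25=0x25
Byte[3]=96: continuation. acc=(acc<<6)|0x16=0x956
Byte[4]=B1: continuation. acc=(acc<<6)|0x31=0x255B1
Completed: cp=U+255B1 (starts at byte 1)
Byte[5]=C2: 2-byte lead, need 1 cont bytes. acc=0x2
Byte[6]=9A: continuation. acc=(acc<<6)|0x1A=0x9A
Completed: cp=U+009A (starts at byte 5)
Byte[7]=E8: 3-byte lead, need 2 cont bytes. acc=0x8
Byte[8]=AB: continuation. acc=(acc<<6)|0x2B=0x22B
Byte[9]=B0: continuation. acc=(acc<<6)|0x30=0x8AF0
Completed: cp=U+8AF0 (starts at byte 7)
Byte[10]=CA: 2-byte lead, need 1 cont bytes. acc=0xA
Byte[11]=BC: continuation. acc=(acc<<6)|0x3C=0x2BC
Completed: cp=U+02BC (starts at byte 10)
Byte[12]=E1: 3-byte lead, need 2 cont bytes. acc=0x1
Byte[13]=88: continuation. acc=(acc<<6)|0x08=0x48
Byte[14]=81: continuation. acc=(acc<<6)|0x01=0x1201
Completed: cp=U+1201 (starts at byte 12)

Answer: 0 1 5 7 10 12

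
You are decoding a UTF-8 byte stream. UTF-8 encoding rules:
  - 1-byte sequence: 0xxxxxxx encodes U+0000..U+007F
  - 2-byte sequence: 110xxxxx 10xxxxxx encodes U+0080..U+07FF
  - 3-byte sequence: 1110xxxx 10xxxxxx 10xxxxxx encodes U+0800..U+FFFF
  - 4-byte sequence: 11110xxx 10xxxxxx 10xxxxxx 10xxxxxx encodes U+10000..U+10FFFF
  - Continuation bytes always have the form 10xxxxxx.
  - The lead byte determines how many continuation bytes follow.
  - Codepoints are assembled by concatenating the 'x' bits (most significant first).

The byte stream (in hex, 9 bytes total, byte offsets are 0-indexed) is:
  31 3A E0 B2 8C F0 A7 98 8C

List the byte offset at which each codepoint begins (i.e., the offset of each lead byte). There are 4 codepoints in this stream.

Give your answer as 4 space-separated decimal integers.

Byte[0]=31: 1-byte ASCII. cp=U+0031
Byte[1]=3A: 1-byte ASCII. cp=U+003A
Byte[2]=E0: 3-byte lead, need 2 cont bytes. acc=0x0
Byte[3]=B2: continuation. acc=(acc<<6)|0x32=0x32
Byte[4]=8C: continuation. acc=(acc<<6)|0x0C=0xC8C
Completed: cp=U+0C8C (starts at byte 2)
Byte[5]=F0: 4-byte lead, need 3 cont bytes. acc=0x0
Byte[6]=A7: continuation. acc=(acc<<6)|0x27=0x27
Byte[7]=98: continuation. acc=(acc<<6)|0x18=0x9D8
Byte[8]=8C: continuation. acc=(acc<<6)|0x0C=0x2760C
Completed: cp=U+2760C (starts at byte 5)

Answer: 0 1 2 5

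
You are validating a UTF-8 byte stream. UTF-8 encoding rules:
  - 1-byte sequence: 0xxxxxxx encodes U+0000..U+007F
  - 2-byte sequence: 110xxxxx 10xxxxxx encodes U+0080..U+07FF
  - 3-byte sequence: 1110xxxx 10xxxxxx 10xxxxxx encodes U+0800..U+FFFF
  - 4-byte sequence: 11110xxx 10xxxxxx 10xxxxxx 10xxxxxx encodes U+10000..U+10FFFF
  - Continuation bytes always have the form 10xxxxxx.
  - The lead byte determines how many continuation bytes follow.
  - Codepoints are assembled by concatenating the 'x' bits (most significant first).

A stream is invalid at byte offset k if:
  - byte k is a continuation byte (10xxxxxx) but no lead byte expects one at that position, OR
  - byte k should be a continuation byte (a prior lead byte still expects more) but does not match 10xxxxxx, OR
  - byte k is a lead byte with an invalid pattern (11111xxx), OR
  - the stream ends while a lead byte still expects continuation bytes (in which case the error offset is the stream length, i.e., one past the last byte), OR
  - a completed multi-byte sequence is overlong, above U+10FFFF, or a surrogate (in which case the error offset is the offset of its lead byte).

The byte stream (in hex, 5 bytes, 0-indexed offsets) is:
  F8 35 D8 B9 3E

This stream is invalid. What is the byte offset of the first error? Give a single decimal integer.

Answer: 0

Derivation:
Byte[0]=F8: INVALID lead byte (not 0xxx/110x/1110/11110)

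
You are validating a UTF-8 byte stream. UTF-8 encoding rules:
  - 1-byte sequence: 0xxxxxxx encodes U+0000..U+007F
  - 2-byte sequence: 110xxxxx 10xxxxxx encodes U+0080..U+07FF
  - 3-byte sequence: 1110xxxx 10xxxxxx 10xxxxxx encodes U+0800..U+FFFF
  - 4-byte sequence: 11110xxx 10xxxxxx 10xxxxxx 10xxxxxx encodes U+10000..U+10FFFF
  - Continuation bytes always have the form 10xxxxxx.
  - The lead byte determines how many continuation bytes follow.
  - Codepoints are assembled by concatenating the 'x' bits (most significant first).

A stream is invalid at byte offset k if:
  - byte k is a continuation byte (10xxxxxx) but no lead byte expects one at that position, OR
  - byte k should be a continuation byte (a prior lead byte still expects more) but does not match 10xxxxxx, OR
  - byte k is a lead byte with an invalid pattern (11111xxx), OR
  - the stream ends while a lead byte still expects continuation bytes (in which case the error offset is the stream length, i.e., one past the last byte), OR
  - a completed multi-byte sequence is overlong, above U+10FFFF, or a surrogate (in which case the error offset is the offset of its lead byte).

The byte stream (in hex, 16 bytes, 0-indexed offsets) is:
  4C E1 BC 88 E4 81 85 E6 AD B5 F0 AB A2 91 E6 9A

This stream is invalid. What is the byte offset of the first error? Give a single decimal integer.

Answer: 16

Derivation:
Byte[0]=4C: 1-byte ASCII. cp=U+004C
Byte[1]=E1: 3-byte lead, need 2 cont bytes. acc=0x1
Byte[2]=BC: continuation. acc=(acc<<6)|0x3C=0x7C
Byte[3]=88: continuation. acc=(acc<<6)|0x08=0x1F08
Completed: cp=U+1F08 (starts at byte 1)
Byte[4]=E4: 3-byte lead, need 2 cont bytes. acc=0x4
Byte[5]=81: continuation. acc=(acc<<6)|0x01=0x101
Byte[6]=85: continuation. acc=(acc<<6)|0x05=0x4045
Completed: cp=U+4045 (starts at byte 4)
Byte[7]=E6: 3-byte lead, need 2 cont bytes. acc=0x6
Byte[8]=AD: continuation. acc=(acc<<6)|0x2D=0x1AD
Byte[9]=B5: continuation. acc=(acc<<6)|0x35=0x6B75
Completed: cp=U+6B75 (starts at byte 7)
Byte[10]=F0: 4-byte lead, need 3 cont bytes. acc=0x0
Byte[11]=AB: continuation. acc=(acc<<6)|0x2B=0x2B
Byte[12]=A2: continuation. acc=(acc<<6)|0x22=0xAE2
Byte[13]=91: continuation. acc=(acc<<6)|0x11=0x2B891
Completed: cp=U+2B891 (starts at byte 10)
Byte[14]=E6: 3-byte lead, need 2 cont bytes. acc=0x6
Byte[15]=9A: continuation. acc=(acc<<6)|0x1A=0x19A
Byte[16]: stream ended, expected continuation. INVALID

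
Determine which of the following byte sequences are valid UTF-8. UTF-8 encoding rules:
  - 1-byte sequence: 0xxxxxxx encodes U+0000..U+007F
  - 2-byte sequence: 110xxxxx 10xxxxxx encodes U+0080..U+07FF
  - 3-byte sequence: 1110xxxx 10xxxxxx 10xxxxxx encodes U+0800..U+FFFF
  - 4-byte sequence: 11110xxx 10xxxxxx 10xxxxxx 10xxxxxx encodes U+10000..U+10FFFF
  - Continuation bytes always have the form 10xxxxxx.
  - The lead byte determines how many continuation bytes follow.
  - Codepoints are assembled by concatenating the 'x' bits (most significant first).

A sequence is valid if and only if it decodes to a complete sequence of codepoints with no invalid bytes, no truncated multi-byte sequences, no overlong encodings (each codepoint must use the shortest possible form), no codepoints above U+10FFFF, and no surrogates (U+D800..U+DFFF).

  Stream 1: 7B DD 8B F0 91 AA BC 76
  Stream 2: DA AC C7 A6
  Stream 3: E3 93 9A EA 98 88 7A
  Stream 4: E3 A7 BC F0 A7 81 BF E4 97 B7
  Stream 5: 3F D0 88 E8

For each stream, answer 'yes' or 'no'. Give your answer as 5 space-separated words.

Answer: yes yes yes yes no

Derivation:
Stream 1: decodes cleanly. VALID
Stream 2: decodes cleanly. VALID
Stream 3: decodes cleanly. VALID
Stream 4: decodes cleanly. VALID
Stream 5: error at byte offset 4. INVALID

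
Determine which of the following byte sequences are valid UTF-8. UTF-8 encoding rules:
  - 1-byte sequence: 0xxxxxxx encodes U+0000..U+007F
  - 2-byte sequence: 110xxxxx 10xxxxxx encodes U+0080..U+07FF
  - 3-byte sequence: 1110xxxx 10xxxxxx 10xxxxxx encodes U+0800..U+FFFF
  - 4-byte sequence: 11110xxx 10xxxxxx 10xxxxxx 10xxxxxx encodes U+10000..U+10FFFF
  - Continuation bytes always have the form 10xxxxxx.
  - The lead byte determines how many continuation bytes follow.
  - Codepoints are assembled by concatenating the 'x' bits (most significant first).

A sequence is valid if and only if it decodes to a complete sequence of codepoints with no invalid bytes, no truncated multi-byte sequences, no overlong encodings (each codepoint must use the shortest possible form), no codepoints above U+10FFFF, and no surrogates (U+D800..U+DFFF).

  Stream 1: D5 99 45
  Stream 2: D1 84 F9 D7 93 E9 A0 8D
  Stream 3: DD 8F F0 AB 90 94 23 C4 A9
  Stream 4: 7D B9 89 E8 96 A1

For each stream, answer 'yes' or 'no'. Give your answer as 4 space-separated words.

Answer: yes no yes no

Derivation:
Stream 1: decodes cleanly. VALID
Stream 2: error at byte offset 2. INVALID
Stream 3: decodes cleanly. VALID
Stream 4: error at byte offset 1. INVALID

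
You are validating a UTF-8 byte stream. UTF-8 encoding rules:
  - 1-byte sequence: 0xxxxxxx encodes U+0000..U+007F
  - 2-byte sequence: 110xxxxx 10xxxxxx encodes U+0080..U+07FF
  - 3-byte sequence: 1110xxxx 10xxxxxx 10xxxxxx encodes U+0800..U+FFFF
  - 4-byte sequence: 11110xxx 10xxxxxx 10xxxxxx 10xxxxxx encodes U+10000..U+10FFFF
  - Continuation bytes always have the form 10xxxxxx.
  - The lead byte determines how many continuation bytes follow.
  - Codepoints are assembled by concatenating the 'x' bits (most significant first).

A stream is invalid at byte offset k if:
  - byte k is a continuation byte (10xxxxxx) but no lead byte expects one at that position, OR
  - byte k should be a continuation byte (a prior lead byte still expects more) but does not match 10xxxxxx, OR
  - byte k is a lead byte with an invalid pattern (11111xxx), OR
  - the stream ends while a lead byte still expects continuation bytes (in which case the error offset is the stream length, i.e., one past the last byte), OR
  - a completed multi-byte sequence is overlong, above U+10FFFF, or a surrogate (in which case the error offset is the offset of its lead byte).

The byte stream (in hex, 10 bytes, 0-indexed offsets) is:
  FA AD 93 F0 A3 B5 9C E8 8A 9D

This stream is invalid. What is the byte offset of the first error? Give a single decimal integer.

Byte[0]=FA: INVALID lead byte (not 0xxx/110x/1110/11110)

Answer: 0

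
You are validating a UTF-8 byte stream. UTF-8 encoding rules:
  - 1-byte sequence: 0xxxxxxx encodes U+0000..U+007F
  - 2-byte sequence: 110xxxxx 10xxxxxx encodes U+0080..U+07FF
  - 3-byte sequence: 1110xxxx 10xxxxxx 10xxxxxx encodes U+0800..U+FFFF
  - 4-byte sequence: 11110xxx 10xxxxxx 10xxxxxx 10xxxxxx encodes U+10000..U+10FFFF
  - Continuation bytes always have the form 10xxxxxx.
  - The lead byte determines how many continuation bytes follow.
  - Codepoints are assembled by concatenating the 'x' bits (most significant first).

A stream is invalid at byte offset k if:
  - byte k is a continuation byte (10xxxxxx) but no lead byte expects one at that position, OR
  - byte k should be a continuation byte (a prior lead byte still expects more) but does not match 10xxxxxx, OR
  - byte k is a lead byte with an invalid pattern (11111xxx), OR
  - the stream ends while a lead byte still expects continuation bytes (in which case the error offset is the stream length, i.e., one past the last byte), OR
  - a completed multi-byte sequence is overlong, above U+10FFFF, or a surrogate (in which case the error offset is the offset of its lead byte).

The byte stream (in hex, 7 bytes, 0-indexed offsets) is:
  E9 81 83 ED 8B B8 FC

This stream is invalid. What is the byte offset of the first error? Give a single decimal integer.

Byte[0]=E9: 3-byte lead, need 2 cont bytes. acc=0x9
Byte[1]=81: continuation. acc=(acc<<6)|0x01=0x241
Byte[2]=83: continuation. acc=(acc<<6)|0x03=0x9043
Completed: cp=U+9043 (starts at byte 0)
Byte[3]=ED: 3-byte lead, need 2 cont bytes. acc=0xD
Byte[4]=8B: continuation. acc=(acc<<6)|0x0B=0x34B
Byte[5]=B8: continuation. acc=(acc<<6)|0x38=0xD2F8
Completed: cp=U+D2F8 (starts at byte 3)
Byte[6]=FC: INVALID lead byte (not 0xxx/110x/1110/11110)

Answer: 6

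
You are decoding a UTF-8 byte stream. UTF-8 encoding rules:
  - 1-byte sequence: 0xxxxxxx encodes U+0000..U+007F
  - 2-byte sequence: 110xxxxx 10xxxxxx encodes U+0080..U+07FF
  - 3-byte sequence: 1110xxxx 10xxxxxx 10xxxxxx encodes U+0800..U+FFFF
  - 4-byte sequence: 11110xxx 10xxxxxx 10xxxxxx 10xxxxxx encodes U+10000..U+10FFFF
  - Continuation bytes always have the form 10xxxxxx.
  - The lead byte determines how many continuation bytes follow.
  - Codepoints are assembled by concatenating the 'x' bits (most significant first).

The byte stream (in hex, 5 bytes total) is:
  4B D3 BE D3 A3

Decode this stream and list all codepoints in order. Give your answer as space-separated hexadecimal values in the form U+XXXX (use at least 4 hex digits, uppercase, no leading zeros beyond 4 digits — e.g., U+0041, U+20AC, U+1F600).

Answer: U+004B U+04FE U+04E3

Derivation:
Byte[0]=4B: 1-byte ASCII. cp=U+004B
Byte[1]=D3: 2-byte lead, need 1 cont bytes. acc=0x13
Byte[2]=BE: continuation. acc=(acc<<6)|0x3E=0x4FE
Completed: cp=U+04FE (starts at byte 1)
Byte[3]=D3: 2-byte lead, need 1 cont bytes. acc=0x13
Byte[4]=A3: continuation. acc=(acc<<6)|0x23=0x4E3
Completed: cp=U+04E3 (starts at byte 3)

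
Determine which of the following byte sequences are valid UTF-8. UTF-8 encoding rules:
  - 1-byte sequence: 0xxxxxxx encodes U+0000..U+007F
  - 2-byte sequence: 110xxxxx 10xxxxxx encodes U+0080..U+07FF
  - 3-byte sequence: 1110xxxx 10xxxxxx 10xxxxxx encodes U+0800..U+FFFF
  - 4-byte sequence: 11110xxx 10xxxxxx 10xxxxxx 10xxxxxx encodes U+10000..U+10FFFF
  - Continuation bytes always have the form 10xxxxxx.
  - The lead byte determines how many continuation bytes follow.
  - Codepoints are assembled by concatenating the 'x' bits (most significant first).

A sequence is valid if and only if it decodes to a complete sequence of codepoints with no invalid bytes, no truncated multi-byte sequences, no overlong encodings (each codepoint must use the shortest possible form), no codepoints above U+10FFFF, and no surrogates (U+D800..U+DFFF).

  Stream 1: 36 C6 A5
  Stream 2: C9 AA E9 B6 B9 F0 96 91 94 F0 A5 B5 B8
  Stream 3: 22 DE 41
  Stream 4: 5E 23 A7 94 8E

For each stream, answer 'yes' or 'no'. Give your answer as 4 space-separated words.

Answer: yes yes no no

Derivation:
Stream 1: decodes cleanly. VALID
Stream 2: decodes cleanly. VALID
Stream 3: error at byte offset 2. INVALID
Stream 4: error at byte offset 2. INVALID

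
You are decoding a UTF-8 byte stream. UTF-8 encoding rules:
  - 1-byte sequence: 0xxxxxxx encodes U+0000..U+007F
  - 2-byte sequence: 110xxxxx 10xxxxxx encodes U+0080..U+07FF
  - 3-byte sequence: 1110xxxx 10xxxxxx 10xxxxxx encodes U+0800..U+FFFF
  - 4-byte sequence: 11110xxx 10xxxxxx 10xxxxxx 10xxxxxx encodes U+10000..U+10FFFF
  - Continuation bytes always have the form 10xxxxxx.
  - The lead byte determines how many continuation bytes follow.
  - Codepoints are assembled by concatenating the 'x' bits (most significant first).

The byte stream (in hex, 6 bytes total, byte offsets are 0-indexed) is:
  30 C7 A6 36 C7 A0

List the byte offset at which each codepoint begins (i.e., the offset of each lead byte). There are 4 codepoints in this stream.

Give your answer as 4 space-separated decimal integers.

Answer: 0 1 3 4

Derivation:
Byte[0]=30: 1-byte ASCII. cp=U+0030
Byte[1]=C7: 2-byte lead, need 1 cont bytes. acc=0x7
Byte[2]=A6: continuation. acc=(acc<<6)|0x26=0x1E6
Completed: cp=U+01E6 (starts at byte 1)
Byte[3]=36: 1-byte ASCII. cp=U+0036
Byte[4]=C7: 2-byte lead, need 1 cont bytes. acc=0x7
Byte[5]=A0: continuation. acc=(acc<<6)|0x20=0x1E0
Completed: cp=U+01E0 (starts at byte 4)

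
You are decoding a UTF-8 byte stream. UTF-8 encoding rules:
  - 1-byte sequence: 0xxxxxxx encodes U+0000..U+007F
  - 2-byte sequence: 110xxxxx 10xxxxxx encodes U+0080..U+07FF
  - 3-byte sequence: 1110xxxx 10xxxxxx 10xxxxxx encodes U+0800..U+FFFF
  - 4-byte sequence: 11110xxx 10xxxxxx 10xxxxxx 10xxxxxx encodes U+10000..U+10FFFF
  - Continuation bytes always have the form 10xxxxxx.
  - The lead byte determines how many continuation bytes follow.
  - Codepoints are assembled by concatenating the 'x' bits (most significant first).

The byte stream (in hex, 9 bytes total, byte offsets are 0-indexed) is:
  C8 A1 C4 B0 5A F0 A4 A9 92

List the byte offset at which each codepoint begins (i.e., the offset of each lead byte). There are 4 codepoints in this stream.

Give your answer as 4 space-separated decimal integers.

Answer: 0 2 4 5

Derivation:
Byte[0]=C8: 2-byte lead, need 1 cont bytes. acc=0x8
Byte[1]=A1: continuation. acc=(acc<<6)|0x21=0x221
Completed: cp=U+0221 (starts at byte 0)
Byte[2]=C4: 2-byte lead, need 1 cont bytes. acc=0x4
Byte[3]=B0: continuation. acc=(acc<<6)|0x30=0x130
Completed: cp=U+0130 (starts at byte 2)
Byte[4]=5A: 1-byte ASCII. cp=U+005A
Byte[5]=F0: 4-byte lead, need 3 cont bytes. acc=0x0
Byte[6]=A4: continuation. acc=(acc<<6)|0x24=0x24
Byte[7]=A9: continuation. acc=(acc<<6)|0x29=0x929
Byte[8]=92: continuation. acc=(acc<<6)|0x12=0x24A52
Completed: cp=U+24A52 (starts at byte 5)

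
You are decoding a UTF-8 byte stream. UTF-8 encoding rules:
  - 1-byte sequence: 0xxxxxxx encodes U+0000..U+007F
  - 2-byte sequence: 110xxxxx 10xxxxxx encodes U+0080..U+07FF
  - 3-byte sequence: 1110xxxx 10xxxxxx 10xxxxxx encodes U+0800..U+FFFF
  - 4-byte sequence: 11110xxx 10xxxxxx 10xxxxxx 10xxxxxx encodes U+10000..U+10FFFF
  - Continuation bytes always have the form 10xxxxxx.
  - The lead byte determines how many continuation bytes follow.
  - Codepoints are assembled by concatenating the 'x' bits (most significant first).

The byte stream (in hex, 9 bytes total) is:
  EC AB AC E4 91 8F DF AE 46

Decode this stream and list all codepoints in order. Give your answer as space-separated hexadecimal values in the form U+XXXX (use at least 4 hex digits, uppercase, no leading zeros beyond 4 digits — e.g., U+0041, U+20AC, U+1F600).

Answer: U+CAEC U+444F U+07EE U+0046

Derivation:
Byte[0]=EC: 3-byte lead, need 2 cont bytes. acc=0xC
Byte[1]=AB: continuation. acc=(acc<<6)|0x2B=0x32B
Byte[2]=AC: continuation. acc=(acc<<6)|0x2C=0xCAEC
Completed: cp=U+CAEC (starts at byte 0)
Byte[3]=E4: 3-byte lead, need 2 cont bytes. acc=0x4
Byte[4]=91: continuation. acc=(acc<<6)|0x11=0x111
Byte[5]=8F: continuation. acc=(acc<<6)|0x0F=0x444F
Completed: cp=U+444F (starts at byte 3)
Byte[6]=DF: 2-byte lead, need 1 cont bytes. acc=0x1F
Byte[7]=AE: continuation. acc=(acc<<6)|0x2E=0x7EE
Completed: cp=U+07EE (starts at byte 6)
Byte[8]=46: 1-byte ASCII. cp=U+0046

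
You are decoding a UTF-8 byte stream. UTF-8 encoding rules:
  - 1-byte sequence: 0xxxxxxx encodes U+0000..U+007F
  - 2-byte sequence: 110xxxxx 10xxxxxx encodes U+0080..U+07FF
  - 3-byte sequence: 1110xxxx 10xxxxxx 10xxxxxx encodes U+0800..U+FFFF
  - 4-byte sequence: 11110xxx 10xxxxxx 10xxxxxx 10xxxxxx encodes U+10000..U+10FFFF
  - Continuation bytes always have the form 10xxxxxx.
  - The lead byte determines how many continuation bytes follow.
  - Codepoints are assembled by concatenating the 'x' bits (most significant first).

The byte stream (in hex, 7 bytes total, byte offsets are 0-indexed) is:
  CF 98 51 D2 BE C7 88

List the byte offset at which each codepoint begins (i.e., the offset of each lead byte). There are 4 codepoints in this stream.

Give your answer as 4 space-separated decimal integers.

Answer: 0 2 3 5

Derivation:
Byte[0]=CF: 2-byte lead, need 1 cont bytes. acc=0xF
Byte[1]=98: continuation. acc=(acc<<6)|0x18=0x3D8
Completed: cp=U+03D8 (starts at byte 0)
Byte[2]=51: 1-byte ASCII. cp=U+0051
Byte[3]=D2: 2-byte lead, need 1 cont bytes. acc=0x12
Byte[4]=BE: continuation. acc=(acc<<6)|0x3E=0x4BE
Completed: cp=U+04BE (starts at byte 3)
Byte[5]=C7: 2-byte lead, need 1 cont bytes. acc=0x7
Byte[6]=88: continuation. acc=(acc<<6)|0x08=0x1C8
Completed: cp=U+01C8 (starts at byte 5)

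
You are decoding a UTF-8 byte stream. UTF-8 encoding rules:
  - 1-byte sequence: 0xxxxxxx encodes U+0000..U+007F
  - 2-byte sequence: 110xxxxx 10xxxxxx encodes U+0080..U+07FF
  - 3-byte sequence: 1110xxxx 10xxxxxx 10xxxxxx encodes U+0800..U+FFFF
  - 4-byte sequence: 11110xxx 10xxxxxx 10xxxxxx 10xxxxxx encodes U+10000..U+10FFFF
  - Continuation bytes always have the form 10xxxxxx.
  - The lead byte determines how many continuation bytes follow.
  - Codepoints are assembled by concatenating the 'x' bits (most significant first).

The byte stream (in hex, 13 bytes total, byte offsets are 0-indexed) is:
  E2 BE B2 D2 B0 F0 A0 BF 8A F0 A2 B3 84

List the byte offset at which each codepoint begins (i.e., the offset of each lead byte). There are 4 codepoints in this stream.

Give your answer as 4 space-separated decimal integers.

Byte[0]=E2: 3-byte lead, need 2 cont bytes. acc=0x2
Byte[1]=BE: continuation. acc=(acc<<6)|0x3E=0xBE
Byte[2]=B2: continuation. acc=(acc<<6)|0x32=0x2FB2
Completed: cp=U+2FB2 (starts at byte 0)
Byte[3]=D2: 2-byte lead, need 1 cont bytes. acc=0x12
Byte[4]=B0: continuation. acc=(acc<<6)|0x30=0x4B0
Completed: cp=U+04B0 (starts at byte 3)
Byte[5]=F0: 4-byte lead, need 3 cont bytes. acc=0x0
Byte[6]=A0: continuation. acc=(acc<<6)|0x20=0x20
Byte[7]=BF: continuation. acc=(acc<<6)|0x3F=0x83F
Byte[8]=8A: continuation. acc=(acc<<6)|0x0A=0x20FCA
Completed: cp=U+20FCA (starts at byte 5)
Byte[9]=F0: 4-byte lead, need 3 cont bytes. acc=0x0
Byte[10]=A2: continuation. acc=(acc<<6)|0x22=0x22
Byte[11]=B3: continuation. acc=(acc<<6)|0x33=0x8B3
Byte[12]=84: continuation. acc=(acc<<6)|0x04=0x22CC4
Completed: cp=U+22CC4 (starts at byte 9)

Answer: 0 3 5 9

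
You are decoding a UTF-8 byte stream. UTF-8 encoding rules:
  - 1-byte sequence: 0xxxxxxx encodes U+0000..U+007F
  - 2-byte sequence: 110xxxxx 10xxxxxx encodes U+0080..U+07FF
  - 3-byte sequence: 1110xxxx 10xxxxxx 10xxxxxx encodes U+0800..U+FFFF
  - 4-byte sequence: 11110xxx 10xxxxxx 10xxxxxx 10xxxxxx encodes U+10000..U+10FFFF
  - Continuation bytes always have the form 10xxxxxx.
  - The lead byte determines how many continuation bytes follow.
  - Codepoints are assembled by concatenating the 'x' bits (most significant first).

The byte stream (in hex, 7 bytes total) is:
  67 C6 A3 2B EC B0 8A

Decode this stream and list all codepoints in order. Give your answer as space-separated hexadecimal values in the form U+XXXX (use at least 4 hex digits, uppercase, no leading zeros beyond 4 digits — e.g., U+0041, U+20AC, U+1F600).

Answer: U+0067 U+01A3 U+002B U+CC0A

Derivation:
Byte[0]=67: 1-byte ASCII. cp=U+0067
Byte[1]=C6: 2-byte lead, need 1 cont bytes. acc=0x6
Byte[2]=A3: continuation. acc=(acc<<6)|0x23=0x1A3
Completed: cp=U+01A3 (starts at byte 1)
Byte[3]=2B: 1-byte ASCII. cp=U+002B
Byte[4]=EC: 3-byte lead, need 2 cont bytes. acc=0xC
Byte[5]=B0: continuation. acc=(acc<<6)|0x30=0x330
Byte[6]=8A: continuation. acc=(acc<<6)|0x0A=0xCC0A
Completed: cp=U+CC0A (starts at byte 4)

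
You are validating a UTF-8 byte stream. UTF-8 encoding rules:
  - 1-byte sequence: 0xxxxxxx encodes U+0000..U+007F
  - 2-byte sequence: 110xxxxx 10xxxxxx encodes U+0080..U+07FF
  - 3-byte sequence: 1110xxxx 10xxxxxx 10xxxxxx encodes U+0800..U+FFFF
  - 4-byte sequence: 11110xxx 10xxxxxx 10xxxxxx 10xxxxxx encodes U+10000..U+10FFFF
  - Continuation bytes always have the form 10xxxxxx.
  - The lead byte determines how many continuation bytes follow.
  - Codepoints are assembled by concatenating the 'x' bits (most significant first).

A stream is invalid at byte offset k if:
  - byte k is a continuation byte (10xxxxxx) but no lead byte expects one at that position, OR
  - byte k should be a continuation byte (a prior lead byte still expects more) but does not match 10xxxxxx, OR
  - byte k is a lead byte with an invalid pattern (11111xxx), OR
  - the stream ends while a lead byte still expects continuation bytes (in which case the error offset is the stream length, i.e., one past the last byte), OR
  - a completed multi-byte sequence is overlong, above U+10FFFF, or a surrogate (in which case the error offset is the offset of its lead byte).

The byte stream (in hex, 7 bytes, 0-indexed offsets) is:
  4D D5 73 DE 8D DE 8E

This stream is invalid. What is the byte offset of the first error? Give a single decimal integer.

Answer: 2

Derivation:
Byte[0]=4D: 1-byte ASCII. cp=U+004D
Byte[1]=D5: 2-byte lead, need 1 cont bytes. acc=0x15
Byte[2]=73: expected 10xxxxxx continuation. INVALID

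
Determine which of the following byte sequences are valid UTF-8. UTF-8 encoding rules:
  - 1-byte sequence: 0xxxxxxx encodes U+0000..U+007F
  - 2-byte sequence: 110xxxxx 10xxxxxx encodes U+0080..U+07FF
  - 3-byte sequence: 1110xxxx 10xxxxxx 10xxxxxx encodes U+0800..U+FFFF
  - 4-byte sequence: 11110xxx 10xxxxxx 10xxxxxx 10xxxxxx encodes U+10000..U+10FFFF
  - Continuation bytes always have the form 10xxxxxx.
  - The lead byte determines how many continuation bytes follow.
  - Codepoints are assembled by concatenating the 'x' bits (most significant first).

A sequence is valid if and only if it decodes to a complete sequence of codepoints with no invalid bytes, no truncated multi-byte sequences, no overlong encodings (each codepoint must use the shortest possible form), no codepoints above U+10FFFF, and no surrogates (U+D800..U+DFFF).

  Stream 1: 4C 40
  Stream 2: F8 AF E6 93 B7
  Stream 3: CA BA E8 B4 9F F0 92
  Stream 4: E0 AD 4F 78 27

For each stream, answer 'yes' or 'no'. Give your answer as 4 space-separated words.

Answer: yes no no no

Derivation:
Stream 1: decodes cleanly. VALID
Stream 2: error at byte offset 0. INVALID
Stream 3: error at byte offset 7. INVALID
Stream 4: error at byte offset 2. INVALID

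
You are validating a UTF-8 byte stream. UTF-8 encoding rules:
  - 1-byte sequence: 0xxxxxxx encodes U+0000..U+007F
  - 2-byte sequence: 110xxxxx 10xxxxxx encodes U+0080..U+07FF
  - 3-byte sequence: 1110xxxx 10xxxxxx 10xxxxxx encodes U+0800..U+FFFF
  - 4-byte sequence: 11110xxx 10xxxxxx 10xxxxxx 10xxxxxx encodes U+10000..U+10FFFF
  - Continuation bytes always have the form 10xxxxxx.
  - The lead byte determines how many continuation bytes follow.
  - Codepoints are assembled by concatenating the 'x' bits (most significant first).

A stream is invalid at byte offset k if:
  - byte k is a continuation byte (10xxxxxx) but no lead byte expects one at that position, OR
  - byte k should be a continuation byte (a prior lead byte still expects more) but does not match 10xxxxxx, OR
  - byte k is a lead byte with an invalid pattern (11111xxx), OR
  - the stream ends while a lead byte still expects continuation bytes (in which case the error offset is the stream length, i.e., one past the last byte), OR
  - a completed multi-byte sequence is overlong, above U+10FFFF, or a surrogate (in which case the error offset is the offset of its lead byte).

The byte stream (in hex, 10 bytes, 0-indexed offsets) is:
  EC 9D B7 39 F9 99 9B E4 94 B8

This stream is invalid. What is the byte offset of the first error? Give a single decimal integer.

Byte[0]=EC: 3-byte lead, need 2 cont bytes. acc=0xC
Byte[1]=9D: continuation. acc=(acc<<6)|0x1D=0x31D
Byte[2]=B7: continuation. acc=(acc<<6)|0x37=0xC777
Completed: cp=U+C777 (starts at byte 0)
Byte[3]=39: 1-byte ASCII. cp=U+0039
Byte[4]=F9: INVALID lead byte (not 0xxx/110x/1110/11110)

Answer: 4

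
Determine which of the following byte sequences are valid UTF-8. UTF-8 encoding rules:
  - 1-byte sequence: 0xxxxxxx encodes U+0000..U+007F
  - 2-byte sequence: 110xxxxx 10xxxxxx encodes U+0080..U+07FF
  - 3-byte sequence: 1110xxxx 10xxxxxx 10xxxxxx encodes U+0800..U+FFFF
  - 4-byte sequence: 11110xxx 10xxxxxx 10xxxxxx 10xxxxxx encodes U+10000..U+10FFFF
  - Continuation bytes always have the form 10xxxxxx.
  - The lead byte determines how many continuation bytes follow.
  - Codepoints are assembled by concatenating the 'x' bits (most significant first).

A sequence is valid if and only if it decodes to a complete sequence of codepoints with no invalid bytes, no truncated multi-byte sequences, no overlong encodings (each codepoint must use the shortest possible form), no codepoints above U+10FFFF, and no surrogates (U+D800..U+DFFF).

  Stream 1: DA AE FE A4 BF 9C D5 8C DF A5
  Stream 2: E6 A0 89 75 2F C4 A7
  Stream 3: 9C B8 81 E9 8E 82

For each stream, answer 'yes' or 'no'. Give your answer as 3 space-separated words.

Answer: no yes no

Derivation:
Stream 1: error at byte offset 2. INVALID
Stream 2: decodes cleanly. VALID
Stream 3: error at byte offset 0. INVALID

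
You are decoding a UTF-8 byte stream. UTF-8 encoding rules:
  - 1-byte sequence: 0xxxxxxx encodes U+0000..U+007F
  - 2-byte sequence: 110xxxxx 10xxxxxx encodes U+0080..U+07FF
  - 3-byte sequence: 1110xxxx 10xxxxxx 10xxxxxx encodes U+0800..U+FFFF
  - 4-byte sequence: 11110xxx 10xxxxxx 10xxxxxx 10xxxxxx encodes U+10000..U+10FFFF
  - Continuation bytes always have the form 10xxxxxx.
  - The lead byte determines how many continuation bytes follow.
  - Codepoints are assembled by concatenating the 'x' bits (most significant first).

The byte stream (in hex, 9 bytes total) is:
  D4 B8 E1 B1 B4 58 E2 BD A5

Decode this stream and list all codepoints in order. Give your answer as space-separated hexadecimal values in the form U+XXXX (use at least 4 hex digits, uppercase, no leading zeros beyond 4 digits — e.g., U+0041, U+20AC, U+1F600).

Byte[0]=D4: 2-byte lead, need 1 cont bytes. acc=0x14
Byte[1]=B8: continuation. acc=(acc<<6)|0x38=0x538
Completed: cp=U+0538 (starts at byte 0)
Byte[2]=E1: 3-byte lead, need 2 cont bytes. acc=0x1
Byte[3]=B1: continuation. acc=(acc<<6)|0x31=0x71
Byte[4]=B4: continuation. acc=(acc<<6)|0x34=0x1C74
Completed: cp=U+1C74 (starts at byte 2)
Byte[5]=58: 1-byte ASCII. cp=U+0058
Byte[6]=E2: 3-byte lead, need 2 cont bytes. acc=0x2
Byte[7]=BD: continuation. acc=(acc<<6)|0x3D=0xBD
Byte[8]=A5: continuation. acc=(acc<<6)|0x25=0x2F65
Completed: cp=U+2F65 (starts at byte 6)

Answer: U+0538 U+1C74 U+0058 U+2F65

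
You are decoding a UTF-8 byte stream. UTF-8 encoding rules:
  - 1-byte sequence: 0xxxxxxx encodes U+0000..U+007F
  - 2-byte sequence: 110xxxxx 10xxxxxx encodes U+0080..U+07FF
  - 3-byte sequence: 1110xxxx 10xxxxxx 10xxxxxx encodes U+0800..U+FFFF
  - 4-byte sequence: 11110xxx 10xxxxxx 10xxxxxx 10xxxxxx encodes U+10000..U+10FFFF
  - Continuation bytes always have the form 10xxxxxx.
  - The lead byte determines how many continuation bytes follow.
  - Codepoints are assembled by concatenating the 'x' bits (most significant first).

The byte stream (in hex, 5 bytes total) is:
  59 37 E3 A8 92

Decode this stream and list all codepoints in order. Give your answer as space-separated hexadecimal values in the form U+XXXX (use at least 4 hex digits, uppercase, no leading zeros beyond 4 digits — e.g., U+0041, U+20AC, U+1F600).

Byte[0]=59: 1-byte ASCII. cp=U+0059
Byte[1]=37: 1-byte ASCII. cp=U+0037
Byte[2]=E3: 3-byte lead, need 2 cont bytes. acc=0x3
Byte[3]=A8: continuation. acc=(acc<<6)|0x28=0xE8
Byte[4]=92: continuation. acc=(acc<<6)|0x12=0x3A12
Completed: cp=U+3A12 (starts at byte 2)

Answer: U+0059 U+0037 U+3A12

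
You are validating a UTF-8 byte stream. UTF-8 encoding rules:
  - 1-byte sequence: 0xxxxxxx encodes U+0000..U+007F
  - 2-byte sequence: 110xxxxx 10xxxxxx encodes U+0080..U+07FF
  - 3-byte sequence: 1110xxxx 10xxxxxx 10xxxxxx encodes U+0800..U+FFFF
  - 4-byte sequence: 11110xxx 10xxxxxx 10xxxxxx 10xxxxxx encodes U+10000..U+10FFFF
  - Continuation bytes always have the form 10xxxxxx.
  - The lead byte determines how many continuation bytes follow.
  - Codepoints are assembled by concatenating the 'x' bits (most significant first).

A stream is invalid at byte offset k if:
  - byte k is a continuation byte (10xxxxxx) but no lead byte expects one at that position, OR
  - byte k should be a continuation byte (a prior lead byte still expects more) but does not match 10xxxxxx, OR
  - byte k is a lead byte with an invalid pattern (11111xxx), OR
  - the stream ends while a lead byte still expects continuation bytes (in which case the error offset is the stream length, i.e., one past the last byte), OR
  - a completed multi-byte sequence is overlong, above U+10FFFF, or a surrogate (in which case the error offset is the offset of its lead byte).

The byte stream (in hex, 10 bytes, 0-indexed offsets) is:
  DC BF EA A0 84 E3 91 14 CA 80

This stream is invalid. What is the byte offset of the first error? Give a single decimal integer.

Byte[0]=DC: 2-byte lead, need 1 cont bytes. acc=0x1C
Byte[1]=BF: continuation. acc=(acc<<6)|0x3F=0x73F
Completed: cp=U+073F (starts at byte 0)
Byte[2]=EA: 3-byte lead, need 2 cont bytes. acc=0xA
Byte[3]=A0: continuation. acc=(acc<<6)|0x20=0x2A0
Byte[4]=84: continuation. acc=(acc<<6)|0x04=0xA804
Completed: cp=U+A804 (starts at byte 2)
Byte[5]=E3: 3-byte lead, need 2 cont bytes. acc=0x3
Byte[6]=91: continuation. acc=(acc<<6)|0x11=0xD1
Byte[7]=14: expected 10xxxxxx continuation. INVALID

Answer: 7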